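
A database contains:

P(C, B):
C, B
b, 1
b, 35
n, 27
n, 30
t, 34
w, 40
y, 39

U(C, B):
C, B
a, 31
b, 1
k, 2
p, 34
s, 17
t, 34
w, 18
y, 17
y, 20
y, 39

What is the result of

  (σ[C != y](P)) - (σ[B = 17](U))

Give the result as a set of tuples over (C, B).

σ[C != y]: keep tuples satisfying C != y → {(b, 1), (b, 35), (n, 27), (n, 30), (t, 34), (w, 40)}
σ[B = 17]: keep tuples satisfying B = 17 → {(s, 17), (y, 17)}
Taking the difference: {(b, 1), (b, 35), (n, 27), (n, 30), (t, 34), (w, 40)}

{(b, 1), (b, 35), (n, 27), (n, 30), (t, 34), (w, 40)}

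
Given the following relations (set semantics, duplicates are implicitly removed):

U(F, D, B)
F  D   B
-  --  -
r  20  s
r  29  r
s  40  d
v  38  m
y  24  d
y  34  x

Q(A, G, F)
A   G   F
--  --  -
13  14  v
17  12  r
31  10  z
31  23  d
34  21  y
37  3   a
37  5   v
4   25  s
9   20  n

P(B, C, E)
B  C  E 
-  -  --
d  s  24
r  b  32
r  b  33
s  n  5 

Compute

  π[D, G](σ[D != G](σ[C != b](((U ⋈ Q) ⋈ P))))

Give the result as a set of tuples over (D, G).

{(20, 12), (24, 21), (40, 25)}

U ⋈ Q (natural join on F): {(r, 20, s, 17, 12), (r, 29, r, 17, 12), (s, 40, d, 4, 25), (v, 38, m, 13, 14), (v, 38, m, 37, 5), (y, 24, d, 34, 21), (y, 34, x, 34, 21)}
(U ⋈ Q) ⋈ P (natural join on B): {(r, 20, s, 17, 12, n, 5), (r, 29, r, 17, 12, b, 32), (r, 29, r, 17, 12, b, 33), (s, 40, d, 4, 25, s, 24), (y, 24, d, 34, 21, s, 24)}
Filtering on C != b leaves {(r, 20, s, 17, 12, n, 5), (s, 40, d, 4, 25, s, 24), (y, 24, d, 34, 21, s, 24)}.
Filtering on D != G leaves {(r, 20, s, 17, 12, n, 5), (s, 40, d, 4, 25, s, 24), (y, 24, d, 34, 21, s, 24)}.
Keep only column(s) D, G: {(20, 12), (24, 21), (40, 25)}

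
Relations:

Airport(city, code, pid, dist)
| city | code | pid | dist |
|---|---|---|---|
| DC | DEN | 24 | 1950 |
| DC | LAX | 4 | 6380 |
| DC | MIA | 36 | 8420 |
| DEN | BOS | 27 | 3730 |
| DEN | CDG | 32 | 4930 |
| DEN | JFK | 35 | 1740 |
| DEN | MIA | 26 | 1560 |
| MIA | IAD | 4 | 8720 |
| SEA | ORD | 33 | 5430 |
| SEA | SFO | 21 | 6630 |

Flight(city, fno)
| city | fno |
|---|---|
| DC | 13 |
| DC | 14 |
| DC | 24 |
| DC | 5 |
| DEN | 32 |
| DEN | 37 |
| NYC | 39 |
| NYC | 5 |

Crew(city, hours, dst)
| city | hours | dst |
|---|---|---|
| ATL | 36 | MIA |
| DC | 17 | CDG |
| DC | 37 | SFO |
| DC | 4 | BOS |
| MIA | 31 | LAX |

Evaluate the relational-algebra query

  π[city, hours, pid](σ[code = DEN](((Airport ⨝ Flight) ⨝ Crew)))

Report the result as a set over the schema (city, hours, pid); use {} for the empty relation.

Joining Airport and Flight on city yields {(DC, DEN, 24, 1950, 13), (DC, DEN, 24, 1950, 14), (DC, DEN, 24, 1950, 24), (DC, DEN, 24, 1950, 5), (DC, LAX, 4, 6380, 13), (DC, LAX, 4, 6380, 14), (DC, LAX, 4, 6380, 24), (DC, LAX, 4, 6380, 5), (DC, MIA, 36, 8420, 13), (DC, MIA, 36, 8420, 14), (DC, MIA, 36, 8420, 24), (DC, MIA, 36, 8420, 5), (DEN, BOS, 27, 3730, 32), (DEN, BOS, 27, 3730, 37), (DEN, CDG, 32, 4930, 32), (DEN, CDG, 32, 4930, 37), (DEN, JFK, 35, 1740, 32), (DEN, JFK, 35, 1740, 37), (DEN, MIA, 26, 1560, 32), (DEN, MIA, 26, 1560, 37)}.
Joining (Airport ⨝ Flight) and Crew on city yields {(DC, DEN, 24, 1950, 13, 17, CDG), (DC, DEN, 24, 1950, 13, 37, SFO), (DC, DEN, 24, 1950, 13, 4, BOS), (DC, DEN, 24, 1950, 14, 17, CDG), (DC, DEN, 24, 1950, 14, 37, SFO), (DC, DEN, 24, 1950, 14, 4, BOS), (DC, DEN, 24, 1950, 24, 17, CDG), (DC, DEN, 24, 1950, 24, 37, SFO), (DC, DEN, 24, 1950, 24, 4, BOS), (DC, DEN, 24, 1950, 5, 17, CDG), (DC, DEN, 24, 1950, 5, 37, SFO), (DC, DEN, 24, 1950, 5, 4, BOS), (DC, LAX, 4, 6380, 13, 17, CDG), (DC, LAX, 4, 6380, 13, 37, SFO), (DC, LAX, 4, 6380, 13, 4, BOS), (DC, LAX, 4, 6380, 14, 17, CDG), (DC, LAX, 4, 6380, 14, 37, SFO), (DC, LAX, 4, 6380, 14, 4, BOS), (DC, LAX, 4, 6380, 24, 17, CDG), (DC, LAX, 4, 6380, 24, 37, SFO), (DC, LAX, 4, 6380, 24, 4, BOS), (DC, LAX, 4, 6380, 5, 17, CDG), (DC, LAX, 4, 6380, 5, 37, SFO), (DC, LAX, 4, 6380, 5, 4, BOS), (DC, MIA, 36, 8420, 13, 17, CDG), (DC, MIA, 36, 8420, 13, 37, SFO), (DC, MIA, 36, 8420, 13, 4, BOS), (DC, MIA, 36, 8420, 14, 17, CDG), (DC, MIA, 36, 8420, 14, 37, SFO), (DC, MIA, 36, 8420, 14, 4, BOS), (DC, MIA, 36, 8420, 24, 17, CDG), (DC, MIA, 36, 8420, 24, 37, SFO), (DC, MIA, 36, 8420, 24, 4, BOS), (DC, MIA, 36, 8420, 5, 17, CDG), (DC, MIA, 36, 8420, 5, 37, SFO), (DC, MIA, 36, 8420, 5, 4, BOS)}.
Filtering on code = DEN leaves {(DC, DEN, 24, 1950, 13, 17, CDG), (DC, DEN, 24, 1950, 13, 37, SFO), (DC, DEN, 24, 1950, 13, 4, BOS), (DC, DEN, 24, 1950, 14, 17, CDG), (DC, DEN, 24, 1950, 14, 37, SFO), (DC, DEN, 24, 1950, 14, 4, BOS), (DC, DEN, 24, 1950, 24, 17, CDG), (DC, DEN, 24, 1950, 24, 37, SFO), (DC, DEN, 24, 1950, 24, 4, BOS), (DC, DEN, 24, 1950, 5, 17, CDG), (DC, DEN, 24, 1950, 5, 37, SFO), (DC, DEN, 24, 1950, 5, 4, BOS)}.
π_{city, hours, pid} gives {(DC, 17, 24), (DC, 37, 24), (DC, 4, 24)} (9 duplicate(s) eliminated).

{(DC, 17, 24), (DC, 37, 24), (DC, 4, 24)}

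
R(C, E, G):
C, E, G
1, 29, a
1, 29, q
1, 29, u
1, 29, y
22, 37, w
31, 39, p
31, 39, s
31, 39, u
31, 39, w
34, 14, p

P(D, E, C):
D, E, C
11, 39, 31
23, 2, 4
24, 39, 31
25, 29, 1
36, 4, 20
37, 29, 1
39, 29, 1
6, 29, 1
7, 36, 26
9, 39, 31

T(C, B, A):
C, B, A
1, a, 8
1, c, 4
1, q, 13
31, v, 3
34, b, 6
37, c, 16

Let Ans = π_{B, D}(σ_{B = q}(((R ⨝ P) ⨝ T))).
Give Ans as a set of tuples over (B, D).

Joining R and P on C, E yields {(1, 29, a, 25), (1, 29, a, 37), (1, 29, a, 39), (1, 29, a, 6), (1, 29, q, 25), (1, 29, q, 37), (1, 29, q, 39), (1, 29, q, 6), (1, 29, u, 25), (1, 29, u, 37), (1, 29, u, 39), (1, 29, u, 6), (1, 29, y, 25), (1, 29, y, 37), (1, 29, y, 39), (1, 29, y, 6), (31, 39, p, 11), (31, 39, p, 24), (31, 39, p, 9), (31, 39, s, 11), (31, 39, s, 24), (31, 39, s, 9), (31, 39, u, 11), (31, 39, u, 24), (31, 39, u, 9), (31, 39, w, 11), (31, 39, w, 24), (31, 39, w, 9)}.
Joining (R ⨝ P) and T on C yields {(1, 29, a, 25, a, 8), (1, 29, a, 25, c, 4), (1, 29, a, 25, q, 13), (1, 29, a, 37, a, 8), (1, 29, a, 37, c, 4), (1, 29, a, 37, q, 13), (1, 29, a, 39, a, 8), (1, 29, a, 39, c, 4), (1, 29, a, 39, q, 13), (1, 29, a, 6, a, 8), (1, 29, a, 6, c, 4), (1, 29, a, 6, q, 13), (1, 29, q, 25, a, 8), (1, 29, q, 25, c, 4), (1, 29, q, 25, q, 13), (1, 29, q, 37, a, 8), (1, 29, q, 37, c, 4), (1, 29, q, 37, q, 13), (1, 29, q, 39, a, 8), (1, 29, q, 39, c, 4), (1, 29, q, 39, q, 13), (1, 29, q, 6, a, 8), (1, 29, q, 6, c, 4), (1, 29, q, 6, q, 13), (1, 29, u, 25, a, 8), (1, 29, u, 25, c, 4), (1, 29, u, 25, q, 13), (1, 29, u, 37, a, 8), (1, 29, u, 37, c, 4), (1, 29, u, 37, q, 13), (1, 29, u, 39, a, 8), (1, 29, u, 39, c, 4), (1, 29, u, 39, q, 13), (1, 29, u, 6, a, 8), (1, 29, u, 6, c, 4), (1, 29, u, 6, q, 13), (1, 29, y, 25, a, 8), (1, 29, y, 25, c, 4), (1, 29, y, 25, q, 13), (1, 29, y, 37, a, 8), (1, 29, y, 37, c, 4), (1, 29, y, 37, q, 13), (1, 29, y, 39, a, 8), (1, 29, y, 39, c, 4), (1, 29, y, 39, q, 13), (1, 29, y, 6, a, 8), (1, 29, y, 6, c, 4), (1, 29, y, 6, q, 13), (31, 39, p, 11, v, 3), (31, 39, p, 24, v, 3), (31, 39, p, 9, v, 3), (31, 39, s, 11, v, 3), (31, 39, s, 24, v, 3), (31, 39, s, 9, v, 3), (31, 39, u, 11, v, 3), (31, 39, u, 24, v, 3), (31, 39, u, 9, v, 3), (31, 39, w, 11, v, 3), (31, 39, w, 24, v, 3), (31, 39, w, 9, v, 3)}.
Filtering on B = q leaves {(1, 29, a, 25, q, 13), (1, 29, a, 37, q, 13), (1, 29, a, 39, q, 13), (1, 29, a, 6, q, 13), (1, 29, q, 25, q, 13), (1, 29, q, 37, q, 13), (1, 29, q, 39, q, 13), (1, 29, q, 6, q, 13), (1, 29, u, 25, q, 13), (1, 29, u, 37, q, 13), (1, 29, u, 39, q, 13), (1, 29, u, 6, q, 13), (1, 29, y, 25, q, 13), (1, 29, y, 37, q, 13), (1, 29, y, 39, q, 13), (1, 29, y, 6, q, 13)}.
Keep only column(s) B, D (12 duplicate(s) eliminated): {(q, 25), (q, 37), (q, 39), (q, 6)}

{(q, 25), (q, 37), (q, 39), (q, 6)}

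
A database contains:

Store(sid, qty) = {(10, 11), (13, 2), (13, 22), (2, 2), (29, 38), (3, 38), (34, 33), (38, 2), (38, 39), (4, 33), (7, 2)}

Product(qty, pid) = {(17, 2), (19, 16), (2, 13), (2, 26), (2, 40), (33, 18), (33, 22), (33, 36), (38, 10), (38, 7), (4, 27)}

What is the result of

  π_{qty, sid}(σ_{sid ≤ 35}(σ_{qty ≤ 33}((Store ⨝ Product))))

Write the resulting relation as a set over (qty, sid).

Store ⋈ Product (natural join on qty): {(13, 2, 13), (13, 2, 26), (13, 2, 40), (2, 2, 13), (2, 2, 26), (2, 2, 40), (29, 38, 10), (29, 38, 7), (3, 38, 10), (3, 38, 7), (34, 33, 18), (34, 33, 22), (34, 33, 36), (38, 2, 13), (38, 2, 26), (38, 2, 40), (4, 33, 18), (4, 33, 22), (4, 33, 36), (7, 2, 13), (7, 2, 26), (7, 2, 40)}
σ[qty ≤ 33]: keep tuples satisfying qty ≤ 33 → {(13, 2, 13), (13, 2, 26), (13, 2, 40), (2, 2, 13), (2, 2, 26), (2, 2, 40), (34, 33, 18), (34, 33, 22), (34, 33, 36), (38, 2, 13), (38, 2, 26), (38, 2, 40), (4, 33, 18), (4, 33, 22), (4, 33, 36), (7, 2, 13), (7, 2, 26), (7, 2, 40)}
σ[sid ≤ 35]: keep tuples satisfying sid ≤ 35 → {(13, 2, 13), (13, 2, 26), (13, 2, 40), (2, 2, 13), (2, 2, 26), (2, 2, 40), (34, 33, 18), (34, 33, 22), (34, 33, 36), (4, 33, 18), (4, 33, 22), (4, 33, 36), (7, 2, 13), (7, 2, 26), (7, 2, 40)}
Keep only column(s) qty, sid (10 duplicate(s) eliminated): {(2, 13), (2, 2), (2, 7), (33, 34), (33, 4)}

{(2, 13), (2, 2), (2, 7), (33, 34), (33, 4)}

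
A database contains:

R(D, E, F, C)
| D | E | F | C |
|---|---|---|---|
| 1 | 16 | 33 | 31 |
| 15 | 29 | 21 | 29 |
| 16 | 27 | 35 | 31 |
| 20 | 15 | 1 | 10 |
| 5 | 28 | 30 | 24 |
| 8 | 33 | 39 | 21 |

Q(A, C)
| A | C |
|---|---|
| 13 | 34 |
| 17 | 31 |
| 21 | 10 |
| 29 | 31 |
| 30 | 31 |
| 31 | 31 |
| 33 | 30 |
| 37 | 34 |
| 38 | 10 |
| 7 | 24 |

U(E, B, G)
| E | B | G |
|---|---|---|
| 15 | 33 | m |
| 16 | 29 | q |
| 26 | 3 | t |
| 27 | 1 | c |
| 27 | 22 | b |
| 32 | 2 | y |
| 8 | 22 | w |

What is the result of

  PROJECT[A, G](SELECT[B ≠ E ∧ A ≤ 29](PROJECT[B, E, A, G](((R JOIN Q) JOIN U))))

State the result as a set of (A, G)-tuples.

{(17, b), (17, c), (17, q), (21, m), (29, b), (29, c), (29, q)}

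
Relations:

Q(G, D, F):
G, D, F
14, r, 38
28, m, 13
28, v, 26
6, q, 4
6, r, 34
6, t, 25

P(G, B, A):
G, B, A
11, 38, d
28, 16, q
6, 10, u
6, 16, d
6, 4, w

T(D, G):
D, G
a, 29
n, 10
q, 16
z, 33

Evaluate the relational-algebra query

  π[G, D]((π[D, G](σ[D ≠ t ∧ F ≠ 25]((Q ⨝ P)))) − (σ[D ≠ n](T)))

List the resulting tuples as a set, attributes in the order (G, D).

{(28, m), (28, v), (6, q), (6, r)}

Natural join on G: {(28, m, 13, 16, q), (28, v, 26, 16, q), (6, q, 4, 10, u), (6, q, 4, 16, d), (6, q, 4, 4, w), (6, r, 34, 10, u), (6, r, 34, 16, d), (6, r, 34, 4, w), (6, t, 25, 10, u), (6, t, 25, 16, d), (6, t, 25, 4, w)}
σ[D ≠ t ∧ F ≠ 25]: keep tuples satisfying D ≠ t ∧ F ≠ 25 → {(28, m, 13, 16, q), (28, v, 26, 16, q), (6, q, 4, 10, u), (6, q, 4, 16, d), (6, q, 4, 4, w), (6, r, 34, 10, u), (6, r, 34, 16, d), (6, r, 34, 4, w)}
Projecting to D, G (4 duplicate(s) eliminated): {(m, 28), (q, 6), (r, 6), (v, 28)}
σ[D ≠ n]: keep tuples satisfying D ≠ n → {(a, 29), (q, 16), (z, 33)}
Difference: {(m, 28), (q, 6), (r, 6), (v, 28)} with {(a, 29), (q, 16), (z, 33)} → {(m, 28), (q, 6), (r, 6), (v, 28)}
Projecting to G, D: {(28, m), (28, v), (6, q), (6, r)}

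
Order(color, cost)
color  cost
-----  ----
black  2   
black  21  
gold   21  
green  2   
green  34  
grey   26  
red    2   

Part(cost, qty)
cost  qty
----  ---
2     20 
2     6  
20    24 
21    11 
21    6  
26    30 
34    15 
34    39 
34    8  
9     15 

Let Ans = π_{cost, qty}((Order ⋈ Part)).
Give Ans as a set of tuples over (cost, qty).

Joining Order and Part on cost yields {(black, 2, 20), (black, 2, 6), (black, 21, 11), (black, 21, 6), (gold, 21, 11), (gold, 21, 6), (green, 2, 20), (green, 2, 6), (green, 34, 15), (green, 34, 39), (green, 34, 8), (grey, 26, 30), (red, 2, 20), (red, 2, 6)}.
π_{cost, qty} gives {(2, 20), (2, 6), (21, 11), (21, 6), (26, 30), (34, 15), (34, 39), (34, 8)} (6 duplicate(s) eliminated).

{(2, 20), (2, 6), (21, 11), (21, 6), (26, 30), (34, 15), (34, 39), (34, 8)}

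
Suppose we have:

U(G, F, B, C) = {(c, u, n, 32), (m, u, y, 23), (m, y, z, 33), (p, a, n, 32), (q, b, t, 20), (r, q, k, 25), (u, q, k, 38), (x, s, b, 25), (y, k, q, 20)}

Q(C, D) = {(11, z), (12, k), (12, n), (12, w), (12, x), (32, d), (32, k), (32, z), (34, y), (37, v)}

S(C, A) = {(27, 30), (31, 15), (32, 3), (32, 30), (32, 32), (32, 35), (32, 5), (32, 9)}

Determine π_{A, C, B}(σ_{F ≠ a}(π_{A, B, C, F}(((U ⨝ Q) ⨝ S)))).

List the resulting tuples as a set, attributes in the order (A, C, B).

{(3, 32, n), (30, 32, n), (32, 32, n), (35, 32, n), (5, 32, n), (9, 32, n)}

Natural join on C: {(c, u, n, 32, d), (c, u, n, 32, k), (c, u, n, 32, z), (p, a, n, 32, d), (p, a, n, 32, k), (p, a, n, 32, z)}
Natural join on C: {(c, u, n, 32, d, 3), (c, u, n, 32, d, 30), (c, u, n, 32, d, 32), (c, u, n, 32, d, 35), (c, u, n, 32, d, 5), (c, u, n, 32, d, 9), (c, u, n, 32, k, 3), (c, u, n, 32, k, 30), (c, u, n, 32, k, 32), (c, u, n, 32, k, 35), (c, u, n, 32, k, 5), (c, u, n, 32, k, 9), (c, u, n, 32, z, 3), (c, u, n, 32, z, 30), (c, u, n, 32, z, 32), (c, u, n, 32, z, 35), (c, u, n, 32, z, 5), (c, u, n, 32, z, 9), (p, a, n, 32, d, 3), (p, a, n, 32, d, 30), (p, a, n, 32, d, 32), (p, a, n, 32, d, 35), (p, a, n, 32, d, 5), (p, a, n, 32, d, 9), (p, a, n, 32, k, 3), (p, a, n, 32, k, 30), (p, a, n, 32, k, 32), (p, a, n, 32, k, 35), (p, a, n, 32, k, 5), (p, a, n, 32, k, 9), (p, a, n, 32, z, 3), (p, a, n, 32, z, 30), (p, a, n, 32, z, 32), (p, a, n, 32, z, 35), (p, a, n, 32, z, 5), (p, a, n, 32, z, 9)}
Keep only column(s) A, B, C, F (24 duplicate(s) eliminated): {(3, n, 32, a), (3, n, 32, u), (30, n, 32, a), (30, n, 32, u), (32, n, 32, a), (32, n, 32, u), (35, n, 32, a), (35, n, 32, u), (5, n, 32, a), (5, n, 32, u), (9, n, 32, a), (9, n, 32, u)}
Filtering on F ≠ a leaves {(3, n, 32, u), (30, n, 32, u), (32, n, 32, u), (35, n, 32, u), (5, n, 32, u), (9, n, 32, u)}.
Keep only column(s) A, C, B: {(3, 32, n), (30, 32, n), (32, 32, n), (35, 32, n), (5, 32, n), (9, 32, n)}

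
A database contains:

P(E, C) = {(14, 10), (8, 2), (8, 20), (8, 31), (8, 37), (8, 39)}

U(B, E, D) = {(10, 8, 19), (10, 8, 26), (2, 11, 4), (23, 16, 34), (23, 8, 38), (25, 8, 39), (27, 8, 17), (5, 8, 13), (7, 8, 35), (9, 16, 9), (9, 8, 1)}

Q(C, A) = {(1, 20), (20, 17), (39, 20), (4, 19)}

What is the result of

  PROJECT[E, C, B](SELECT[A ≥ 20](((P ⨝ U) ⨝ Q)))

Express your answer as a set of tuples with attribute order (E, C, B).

{(8, 39, 10), (8, 39, 23), (8, 39, 25), (8, 39, 27), (8, 39, 5), (8, 39, 7), (8, 39, 9)}

Joining P and U on E yields {(8, 2, 10, 19), (8, 2, 10, 26), (8, 2, 23, 38), (8, 2, 25, 39), (8, 2, 27, 17), (8, 2, 5, 13), (8, 2, 7, 35), (8, 2, 9, 1), (8, 20, 10, 19), (8, 20, 10, 26), (8, 20, 23, 38), (8, 20, 25, 39), (8, 20, 27, 17), (8, 20, 5, 13), (8, 20, 7, 35), (8, 20, 9, 1), (8, 31, 10, 19), (8, 31, 10, 26), (8, 31, 23, 38), (8, 31, 25, 39), (8, 31, 27, 17), (8, 31, 5, 13), (8, 31, 7, 35), (8, 31, 9, 1), (8, 37, 10, 19), (8, 37, 10, 26), (8, 37, 23, 38), (8, 37, 25, 39), (8, 37, 27, 17), (8, 37, 5, 13), (8, 37, 7, 35), (8, 37, 9, 1), (8, 39, 10, 19), (8, 39, 10, 26), (8, 39, 23, 38), (8, 39, 25, 39), (8, 39, 27, 17), (8, 39, 5, 13), (8, 39, 7, 35), (8, 39, 9, 1)}.
Joining (P ⨝ U) and Q on C yields {(8, 20, 10, 19, 17), (8, 20, 10, 26, 17), (8, 20, 23, 38, 17), (8, 20, 25, 39, 17), (8, 20, 27, 17, 17), (8, 20, 5, 13, 17), (8, 20, 7, 35, 17), (8, 20, 9, 1, 17), (8, 39, 10, 19, 20), (8, 39, 10, 26, 20), (8, 39, 23, 38, 20), (8, 39, 25, 39, 20), (8, 39, 27, 17, 20), (8, 39, 5, 13, 20), (8, 39, 7, 35, 20), (8, 39, 9, 1, 20)}.
σ[A ≥ 20]: keep tuples satisfying A ≥ 20 → {(8, 39, 10, 19, 20), (8, 39, 10, 26, 20), (8, 39, 23, 38, 20), (8, 39, 25, 39, 20), (8, 39, 27, 17, 20), (8, 39, 5, 13, 20), (8, 39, 7, 35, 20), (8, 39, 9, 1, 20)}
π_{E, C, B} gives {(8, 39, 10), (8, 39, 23), (8, 39, 25), (8, 39, 27), (8, 39, 5), (8, 39, 7), (8, 39, 9)} (1 duplicate(s) eliminated).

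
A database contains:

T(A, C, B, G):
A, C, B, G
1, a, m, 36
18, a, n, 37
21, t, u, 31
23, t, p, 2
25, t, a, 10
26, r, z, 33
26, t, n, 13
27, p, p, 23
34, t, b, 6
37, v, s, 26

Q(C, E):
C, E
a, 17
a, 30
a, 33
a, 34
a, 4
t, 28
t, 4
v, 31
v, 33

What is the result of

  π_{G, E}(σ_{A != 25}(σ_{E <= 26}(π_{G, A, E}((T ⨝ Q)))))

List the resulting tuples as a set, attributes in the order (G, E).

Natural join on C: {(1, a, m, 36, 17), (1, a, m, 36, 30), (1, a, m, 36, 33), (1, a, m, 36, 34), (1, a, m, 36, 4), (18, a, n, 37, 17), (18, a, n, 37, 30), (18, a, n, 37, 33), (18, a, n, 37, 34), (18, a, n, 37, 4), (21, t, u, 31, 28), (21, t, u, 31, 4), (23, t, p, 2, 28), (23, t, p, 2, 4), (25, t, a, 10, 28), (25, t, a, 10, 4), (26, t, n, 13, 28), (26, t, n, 13, 4), (34, t, b, 6, 28), (34, t, b, 6, 4), (37, v, s, 26, 31), (37, v, s, 26, 33)}
π[G, A, E]: project onto (G, A, E) → {(10, 25, 28), (10, 25, 4), (13, 26, 28), (13, 26, 4), (2, 23, 28), (2, 23, 4), (26, 37, 31), (26, 37, 33), (31, 21, 28), (31, 21, 4), (36, 1, 17), (36, 1, 30), (36, 1, 33), (36, 1, 34), (36, 1, 4), (37, 18, 17), (37, 18, 30), (37, 18, 33), (37, 18, 34), (37, 18, 4), (6, 34, 28), (6, 34, 4)}
Apply σ_{E <= 26}; surviving tuples: {(10, 25, 4), (13, 26, 4), (2, 23, 4), (31, 21, 4), (36, 1, 17), (36, 1, 4), (37, 18, 17), (37, 18, 4), (6, 34, 4)}
Apply σ_{A != 25}; surviving tuples: {(13, 26, 4), (2, 23, 4), (31, 21, 4), (36, 1, 17), (36, 1, 4), (37, 18, 17), (37, 18, 4), (6, 34, 4)}
π[G, E]: project onto (G, E) → {(13, 4), (2, 4), (31, 4), (36, 17), (36, 4), (37, 17), (37, 4), (6, 4)}

{(13, 4), (2, 4), (31, 4), (36, 17), (36, 4), (37, 17), (37, 4), (6, 4)}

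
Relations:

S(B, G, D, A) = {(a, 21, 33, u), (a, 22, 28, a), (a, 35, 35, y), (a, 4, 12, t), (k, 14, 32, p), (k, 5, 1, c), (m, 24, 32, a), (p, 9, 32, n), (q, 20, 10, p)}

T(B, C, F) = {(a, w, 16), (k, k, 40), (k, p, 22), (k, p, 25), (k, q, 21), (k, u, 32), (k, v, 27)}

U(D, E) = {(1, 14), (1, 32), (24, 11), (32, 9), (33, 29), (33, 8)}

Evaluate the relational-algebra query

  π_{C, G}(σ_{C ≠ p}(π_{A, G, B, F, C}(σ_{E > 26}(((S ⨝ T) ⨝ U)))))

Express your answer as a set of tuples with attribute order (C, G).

{(k, 5), (q, 5), (u, 5), (v, 5), (w, 21)}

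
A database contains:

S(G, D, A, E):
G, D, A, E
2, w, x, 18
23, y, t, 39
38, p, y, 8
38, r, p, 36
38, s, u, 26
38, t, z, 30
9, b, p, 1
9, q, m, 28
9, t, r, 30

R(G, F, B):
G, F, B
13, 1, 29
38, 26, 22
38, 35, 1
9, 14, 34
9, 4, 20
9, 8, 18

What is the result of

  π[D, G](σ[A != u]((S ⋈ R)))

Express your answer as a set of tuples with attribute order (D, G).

Joining S and R on G yields {(38, p, y, 8, 26, 22), (38, p, y, 8, 35, 1), (38, r, p, 36, 26, 22), (38, r, p, 36, 35, 1), (38, s, u, 26, 26, 22), (38, s, u, 26, 35, 1), (38, t, z, 30, 26, 22), (38, t, z, 30, 35, 1), (9, b, p, 1, 14, 34), (9, b, p, 1, 4, 20), (9, b, p, 1, 8, 18), (9, q, m, 28, 14, 34), (9, q, m, 28, 4, 20), (9, q, m, 28, 8, 18), (9, t, r, 30, 14, 34), (9, t, r, 30, 4, 20), (9, t, r, 30, 8, 18)}.
Filtering on A != u leaves {(38, p, y, 8, 26, 22), (38, p, y, 8, 35, 1), (38, r, p, 36, 26, 22), (38, r, p, 36, 35, 1), (38, t, z, 30, 26, 22), (38, t, z, 30, 35, 1), (9, b, p, 1, 14, 34), (9, b, p, 1, 4, 20), (9, b, p, 1, 8, 18), (9, q, m, 28, 14, 34), (9, q, m, 28, 4, 20), (9, q, m, 28, 8, 18), (9, t, r, 30, 14, 34), (9, t, r, 30, 4, 20), (9, t, r, 30, 8, 18)}.
Keep only column(s) D, G (9 duplicate(s) eliminated): {(b, 9), (p, 38), (q, 9), (r, 38), (t, 38), (t, 9)}

{(b, 9), (p, 38), (q, 9), (r, 38), (t, 38), (t, 9)}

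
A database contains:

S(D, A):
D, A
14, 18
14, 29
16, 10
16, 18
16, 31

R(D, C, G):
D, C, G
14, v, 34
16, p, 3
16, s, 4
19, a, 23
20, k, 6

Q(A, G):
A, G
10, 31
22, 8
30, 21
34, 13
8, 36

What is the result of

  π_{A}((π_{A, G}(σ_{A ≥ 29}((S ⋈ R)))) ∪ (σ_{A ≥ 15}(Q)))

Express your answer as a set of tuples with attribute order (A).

Natural join on D: {(14, 18, v, 34), (14, 29, v, 34), (16, 10, p, 3), (16, 10, s, 4), (16, 18, p, 3), (16, 18, s, 4), (16, 31, p, 3), (16, 31, s, 4)}
Filtering on A ≥ 29 leaves {(14, 29, v, 34), (16, 31, p, 3), (16, 31, s, 4)}.
π_{A, G} gives {(29, 34), (31, 3), (31, 4)}.
Filtering on A ≥ 15 leaves {(22, 8), (30, 21), (34, 13)}.
Taking the union: {(22, 8), (29, 34), (30, 21), (31, 3), (31, 4), (34, 13)}
π_{A} gives {22, 29, 30, 31, 34} (1 duplicate(s) eliminated).

{22, 29, 30, 31, 34}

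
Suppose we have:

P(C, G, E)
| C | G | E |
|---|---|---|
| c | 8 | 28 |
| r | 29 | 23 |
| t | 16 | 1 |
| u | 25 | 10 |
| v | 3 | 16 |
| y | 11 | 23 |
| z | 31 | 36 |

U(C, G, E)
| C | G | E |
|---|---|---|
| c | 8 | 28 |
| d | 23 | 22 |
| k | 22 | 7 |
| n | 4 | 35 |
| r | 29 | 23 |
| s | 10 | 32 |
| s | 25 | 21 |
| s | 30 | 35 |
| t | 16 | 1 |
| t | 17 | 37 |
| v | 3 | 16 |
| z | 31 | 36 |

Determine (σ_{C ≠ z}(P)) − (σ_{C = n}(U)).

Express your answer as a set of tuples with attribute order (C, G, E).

σ[C ≠ z]: keep tuples satisfying C ≠ z → {(c, 8, 28), (r, 29, 23), (t, 16, 1), (u, 25, 10), (v, 3, 16), (y, 11, 23)}
σ[C = n]: keep tuples satisfying C = n → {(n, 4, 35)}
Difference: {(c, 8, 28), (r, 29, 23), (t, 16, 1), (u, 25, 10), (v, 3, 16), (y, 11, 23)} with {(n, 4, 35)} → {(c, 8, 28), (r, 29, 23), (t, 16, 1), (u, 25, 10), (v, 3, 16), (y, 11, 23)}

{(c, 8, 28), (r, 29, 23), (t, 16, 1), (u, 25, 10), (v, 3, 16), (y, 11, 23)}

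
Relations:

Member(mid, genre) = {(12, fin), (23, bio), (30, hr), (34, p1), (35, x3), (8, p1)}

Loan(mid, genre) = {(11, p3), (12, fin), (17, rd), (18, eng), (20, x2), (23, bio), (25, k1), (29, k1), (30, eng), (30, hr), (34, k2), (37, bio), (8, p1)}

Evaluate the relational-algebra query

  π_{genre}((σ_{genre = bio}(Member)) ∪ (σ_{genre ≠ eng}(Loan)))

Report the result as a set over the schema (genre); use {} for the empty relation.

Apply σ_{genre = bio}; surviving tuples: {(23, bio)}
Apply σ_{genre ≠ eng}; surviving tuples: {(11, p3), (12, fin), (17, rd), (20, x2), (23, bio), (25, k1), (29, k1), (30, hr), (34, k2), (37, bio), (8, p1)}
Union: {(23, bio)} with {(11, p3), (12, fin), (17, rd), (20, x2), (23, bio), (25, k1), (29, k1), (30, hr), (34, k2), (37, bio), (8, p1)} → {(11, p3), (12, fin), (17, rd), (20, x2), (23, bio), (25, k1), (29, k1), (30, hr), (34, k2), (37, bio), (8, p1)}
Keep only column(s) genre (2 duplicate(s) eliminated): {bio, fin, hr, k1, k2, p1, p3, rd, x2}

{bio, fin, hr, k1, k2, p1, p3, rd, x2}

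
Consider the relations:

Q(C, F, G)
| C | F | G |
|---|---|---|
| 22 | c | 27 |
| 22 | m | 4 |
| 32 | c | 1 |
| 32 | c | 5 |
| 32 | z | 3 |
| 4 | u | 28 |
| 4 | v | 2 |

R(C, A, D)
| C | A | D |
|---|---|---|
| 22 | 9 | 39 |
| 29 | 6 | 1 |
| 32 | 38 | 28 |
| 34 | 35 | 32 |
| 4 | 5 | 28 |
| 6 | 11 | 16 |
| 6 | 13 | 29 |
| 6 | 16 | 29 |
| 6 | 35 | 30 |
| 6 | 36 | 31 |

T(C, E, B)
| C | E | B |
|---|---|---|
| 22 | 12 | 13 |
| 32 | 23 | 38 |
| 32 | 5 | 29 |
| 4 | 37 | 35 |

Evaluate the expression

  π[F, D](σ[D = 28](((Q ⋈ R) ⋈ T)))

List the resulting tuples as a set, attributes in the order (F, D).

{(c, 28), (u, 28), (v, 28), (z, 28)}

Natural join on C: {(22, c, 27, 9, 39), (22, m, 4, 9, 39), (32, c, 1, 38, 28), (32, c, 5, 38, 28), (32, z, 3, 38, 28), (4, u, 28, 5, 28), (4, v, 2, 5, 28)}
Natural join on C: {(22, c, 27, 9, 39, 12, 13), (22, m, 4, 9, 39, 12, 13), (32, c, 1, 38, 28, 23, 38), (32, c, 1, 38, 28, 5, 29), (32, c, 5, 38, 28, 23, 38), (32, c, 5, 38, 28, 5, 29), (32, z, 3, 38, 28, 23, 38), (32, z, 3, 38, 28, 5, 29), (4, u, 28, 5, 28, 37, 35), (4, v, 2, 5, 28, 37, 35)}
Apply σ_{D = 28}; surviving tuples: {(32, c, 1, 38, 28, 23, 38), (32, c, 1, 38, 28, 5, 29), (32, c, 5, 38, 28, 23, 38), (32, c, 5, 38, 28, 5, 29), (32, z, 3, 38, 28, 23, 38), (32, z, 3, 38, 28, 5, 29), (4, u, 28, 5, 28, 37, 35), (4, v, 2, 5, 28, 37, 35)}
Keep only column(s) F, D (4 duplicate(s) eliminated): {(c, 28), (u, 28), (v, 28), (z, 28)}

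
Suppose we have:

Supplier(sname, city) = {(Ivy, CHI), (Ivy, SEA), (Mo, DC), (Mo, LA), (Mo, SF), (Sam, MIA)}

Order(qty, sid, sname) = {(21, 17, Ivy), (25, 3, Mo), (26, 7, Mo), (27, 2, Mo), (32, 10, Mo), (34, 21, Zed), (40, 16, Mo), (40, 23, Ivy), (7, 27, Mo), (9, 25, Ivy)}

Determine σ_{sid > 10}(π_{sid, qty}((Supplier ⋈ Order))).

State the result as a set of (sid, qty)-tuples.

{(16, 40), (17, 21), (23, 40), (25, 9), (27, 7)}

Natural join on sname: {(Ivy, CHI, 21, 17), (Ivy, CHI, 40, 23), (Ivy, CHI, 9, 25), (Ivy, SEA, 21, 17), (Ivy, SEA, 40, 23), (Ivy, SEA, 9, 25), (Mo, DC, 25, 3), (Mo, DC, 26, 7), (Mo, DC, 27, 2), (Mo, DC, 32, 10), (Mo, DC, 40, 16), (Mo, DC, 7, 27), (Mo, LA, 25, 3), (Mo, LA, 26, 7), (Mo, LA, 27, 2), (Mo, LA, 32, 10), (Mo, LA, 40, 16), (Mo, LA, 7, 27), (Mo, SF, 25, 3), (Mo, SF, 26, 7), (Mo, SF, 27, 2), (Mo, SF, 32, 10), (Mo, SF, 40, 16), (Mo, SF, 7, 27)}
Projecting to sid, qty (15 duplicate(s) eliminated): {(10, 32), (16, 40), (17, 21), (2, 27), (23, 40), (25, 9), (27, 7), (3, 25), (7, 26)}
σ[sid > 10]: keep tuples satisfying sid > 10 → {(16, 40), (17, 21), (23, 40), (25, 9), (27, 7)}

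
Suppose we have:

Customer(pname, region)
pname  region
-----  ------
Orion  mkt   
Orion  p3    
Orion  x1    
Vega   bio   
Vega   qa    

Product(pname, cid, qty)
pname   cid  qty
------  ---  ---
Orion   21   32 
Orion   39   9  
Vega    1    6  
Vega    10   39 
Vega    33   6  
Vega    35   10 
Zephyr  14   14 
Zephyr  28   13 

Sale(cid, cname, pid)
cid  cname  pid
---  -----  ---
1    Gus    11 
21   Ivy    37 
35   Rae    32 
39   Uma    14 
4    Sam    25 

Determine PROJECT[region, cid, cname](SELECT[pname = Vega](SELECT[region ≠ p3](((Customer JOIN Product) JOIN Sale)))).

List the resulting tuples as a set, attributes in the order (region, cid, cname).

Customer ⋈ Product (natural join on pname): {(Orion, mkt, 21, 32), (Orion, mkt, 39, 9), (Orion, p3, 21, 32), (Orion, p3, 39, 9), (Orion, x1, 21, 32), (Orion, x1, 39, 9), (Vega, bio, 1, 6), (Vega, bio, 10, 39), (Vega, bio, 33, 6), (Vega, bio, 35, 10), (Vega, qa, 1, 6), (Vega, qa, 10, 39), (Vega, qa, 33, 6), (Vega, qa, 35, 10)}
(Customer JOIN Product) ⋈ Sale (natural join on cid): {(Orion, mkt, 21, 32, Ivy, 37), (Orion, mkt, 39, 9, Uma, 14), (Orion, p3, 21, 32, Ivy, 37), (Orion, p3, 39, 9, Uma, 14), (Orion, x1, 21, 32, Ivy, 37), (Orion, x1, 39, 9, Uma, 14), (Vega, bio, 1, 6, Gus, 11), (Vega, bio, 35, 10, Rae, 32), (Vega, qa, 1, 6, Gus, 11), (Vega, qa, 35, 10, Rae, 32)}
Selection region ≠ p3: {(Orion, mkt, 21, 32, Ivy, 37), (Orion, mkt, 39, 9, Uma, 14), (Orion, x1, 21, 32, Ivy, 37), (Orion, x1, 39, 9, Uma, 14), (Vega, bio, 1, 6, Gus, 11), (Vega, bio, 35, 10, Rae, 32), (Vega, qa, 1, 6, Gus, 11), (Vega, qa, 35, 10, Rae, 32)}
Selection pname = Vega: {(Vega, bio, 1, 6, Gus, 11), (Vega, bio, 35, 10, Rae, 32), (Vega, qa, 1, 6, Gus, 11), (Vega, qa, 35, 10, Rae, 32)}
π[region, cid, cname]: project onto (region, cid, cname) → {(bio, 1, Gus), (bio, 35, Rae), (qa, 1, Gus), (qa, 35, Rae)}

{(bio, 1, Gus), (bio, 35, Rae), (qa, 1, Gus), (qa, 35, Rae)}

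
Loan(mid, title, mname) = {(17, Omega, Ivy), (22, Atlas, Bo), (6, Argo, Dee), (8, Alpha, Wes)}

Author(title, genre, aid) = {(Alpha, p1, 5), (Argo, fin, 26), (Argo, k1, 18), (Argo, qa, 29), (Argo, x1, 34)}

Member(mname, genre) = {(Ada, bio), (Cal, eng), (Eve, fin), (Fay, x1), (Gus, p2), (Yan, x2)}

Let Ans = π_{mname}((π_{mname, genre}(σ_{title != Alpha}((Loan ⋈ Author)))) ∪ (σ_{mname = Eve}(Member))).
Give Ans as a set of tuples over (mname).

{Dee, Eve}

Natural join on title: {(6, Argo, Dee, fin, 26), (6, Argo, Dee, k1, 18), (6, Argo, Dee, qa, 29), (6, Argo, Dee, x1, 34), (8, Alpha, Wes, p1, 5)}
σ[title != Alpha]: keep tuples satisfying title != Alpha → {(6, Argo, Dee, fin, 26), (6, Argo, Dee, k1, 18), (6, Argo, Dee, qa, 29), (6, Argo, Dee, x1, 34)}
π[mname, genre]: project onto (mname, genre) → {(Dee, fin), (Dee, k1), (Dee, qa), (Dee, x1)}
σ[mname = Eve]: keep tuples satisfying mname = Eve → {(Eve, fin)}
Taking the union: {(Dee, fin), (Dee, k1), (Dee, qa), (Dee, x1), (Eve, fin)}
π[mname]: project onto (mname) (3 duplicate(s) eliminated) → {Dee, Eve}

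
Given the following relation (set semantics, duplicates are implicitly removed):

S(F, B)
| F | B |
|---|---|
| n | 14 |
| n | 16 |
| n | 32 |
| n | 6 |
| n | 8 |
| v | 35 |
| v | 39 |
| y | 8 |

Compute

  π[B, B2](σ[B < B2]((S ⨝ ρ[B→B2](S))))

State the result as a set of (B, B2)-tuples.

ρ[B→B2]: schema becomes (F, B2); tuples unchanged.
Natural join on F: {(n, 14, 14), (n, 14, 16), (n, 14, 32), (n, 14, 6), (n, 14, 8), (n, 16, 14), (n, 16, 16), (n, 16, 32), (n, 16, 6), (n, 16, 8), (n, 32, 14), (n, 32, 16), (n, 32, 32), (n, 32, 6), (n, 32, 8), (n, 6, 14), (n, 6, 16), (n, 6, 32), (n, 6, 6), (n, 6, 8), (n, 8, 14), (n, 8, 16), (n, 8, 32), (n, 8, 6), (n, 8, 8), (v, 35, 35), (v, 35, 39), (v, 39, 35), (v, 39, 39), (y, 8, 8)}
Selection B < B2: {(n, 14, 16), (n, 14, 32), (n, 16, 32), (n, 6, 14), (n, 6, 16), (n, 6, 32), (n, 6, 8), (n, 8, 14), (n, 8, 16), (n, 8, 32), (v, 35, 39)}
Projecting to B, B2: {(14, 16), (14, 32), (16, 32), (35, 39), (6, 14), (6, 16), (6, 32), (6, 8), (8, 14), (8, 16), (8, 32)}

{(14, 16), (14, 32), (16, 32), (35, 39), (6, 14), (6, 16), (6, 32), (6, 8), (8, 14), (8, 16), (8, 32)}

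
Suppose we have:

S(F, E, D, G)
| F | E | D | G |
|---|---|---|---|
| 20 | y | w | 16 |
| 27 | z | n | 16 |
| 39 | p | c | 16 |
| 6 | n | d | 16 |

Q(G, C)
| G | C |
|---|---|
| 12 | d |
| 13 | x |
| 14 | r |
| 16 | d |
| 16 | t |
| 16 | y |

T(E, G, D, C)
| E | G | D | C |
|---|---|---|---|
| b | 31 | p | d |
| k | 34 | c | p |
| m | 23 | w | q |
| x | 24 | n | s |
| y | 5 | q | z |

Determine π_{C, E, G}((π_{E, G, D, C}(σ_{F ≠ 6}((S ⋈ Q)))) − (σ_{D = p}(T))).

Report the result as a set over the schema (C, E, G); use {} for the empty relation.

Joining S and Q on G yields {(20, y, w, 16, d), (20, y, w, 16, t), (20, y, w, 16, y), (27, z, n, 16, d), (27, z, n, 16, t), (27, z, n, 16, y), (39, p, c, 16, d), (39, p, c, 16, t), (39, p, c, 16, y), (6, n, d, 16, d), (6, n, d, 16, t), (6, n, d, 16, y)}.
Apply σ_{F ≠ 6}; surviving tuples: {(20, y, w, 16, d), (20, y, w, 16, t), (20, y, w, 16, y), (27, z, n, 16, d), (27, z, n, 16, t), (27, z, n, 16, y), (39, p, c, 16, d), (39, p, c, 16, t), (39, p, c, 16, y)}
Keep only column(s) E, G, D, C: {(p, 16, c, d), (p, 16, c, t), (p, 16, c, y), (y, 16, w, d), (y, 16, w, t), (y, 16, w, y), (z, 16, n, d), (z, 16, n, t), (z, 16, n, y)}
Apply σ_{D = p}; surviving tuples: {(b, 31, p, d)}
Taking the difference: {(p, 16, c, d), (p, 16, c, t), (p, 16, c, y), (y, 16, w, d), (y, 16, w, t), (y, 16, w, y), (z, 16, n, d), (z, 16, n, t), (z, 16, n, y)}
Keep only column(s) C, E, G: {(d, p, 16), (d, y, 16), (d, z, 16), (t, p, 16), (t, y, 16), (t, z, 16), (y, p, 16), (y, y, 16), (y, z, 16)}

{(d, p, 16), (d, y, 16), (d, z, 16), (t, p, 16), (t, y, 16), (t, z, 16), (y, p, 16), (y, y, 16), (y, z, 16)}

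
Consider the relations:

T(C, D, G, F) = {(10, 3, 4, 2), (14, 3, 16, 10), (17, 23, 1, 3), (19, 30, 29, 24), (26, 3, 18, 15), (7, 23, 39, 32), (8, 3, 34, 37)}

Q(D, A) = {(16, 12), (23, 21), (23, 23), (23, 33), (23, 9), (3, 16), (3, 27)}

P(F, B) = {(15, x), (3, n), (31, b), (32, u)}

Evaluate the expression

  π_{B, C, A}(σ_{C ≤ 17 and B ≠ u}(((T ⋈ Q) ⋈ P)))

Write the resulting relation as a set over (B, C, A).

Joining T and Q on D yields {(10, 3, 4, 2, 16), (10, 3, 4, 2, 27), (14, 3, 16, 10, 16), (14, 3, 16, 10, 27), (17, 23, 1, 3, 21), (17, 23, 1, 3, 23), (17, 23, 1, 3, 33), (17, 23, 1, 3, 9), (26, 3, 18, 15, 16), (26, 3, 18, 15, 27), (7, 23, 39, 32, 21), (7, 23, 39, 32, 23), (7, 23, 39, 32, 33), (7, 23, 39, 32, 9), (8, 3, 34, 37, 16), (8, 3, 34, 37, 27)}.
Joining (T ⋈ Q) and P on F yields {(17, 23, 1, 3, 21, n), (17, 23, 1, 3, 23, n), (17, 23, 1, 3, 33, n), (17, 23, 1, 3, 9, n), (26, 3, 18, 15, 16, x), (26, 3, 18, 15, 27, x), (7, 23, 39, 32, 21, u), (7, 23, 39, 32, 23, u), (7, 23, 39, 32, 33, u), (7, 23, 39, 32, 9, u)}.
Selection C ≤ 17 and B ≠ u: {(17, 23, 1, 3, 21, n), (17, 23, 1, 3, 23, n), (17, 23, 1, 3, 33, n), (17, 23, 1, 3, 9, n)}
Keep only column(s) B, C, A: {(n, 17, 21), (n, 17, 23), (n, 17, 33), (n, 17, 9)}

{(n, 17, 21), (n, 17, 23), (n, 17, 33), (n, 17, 9)}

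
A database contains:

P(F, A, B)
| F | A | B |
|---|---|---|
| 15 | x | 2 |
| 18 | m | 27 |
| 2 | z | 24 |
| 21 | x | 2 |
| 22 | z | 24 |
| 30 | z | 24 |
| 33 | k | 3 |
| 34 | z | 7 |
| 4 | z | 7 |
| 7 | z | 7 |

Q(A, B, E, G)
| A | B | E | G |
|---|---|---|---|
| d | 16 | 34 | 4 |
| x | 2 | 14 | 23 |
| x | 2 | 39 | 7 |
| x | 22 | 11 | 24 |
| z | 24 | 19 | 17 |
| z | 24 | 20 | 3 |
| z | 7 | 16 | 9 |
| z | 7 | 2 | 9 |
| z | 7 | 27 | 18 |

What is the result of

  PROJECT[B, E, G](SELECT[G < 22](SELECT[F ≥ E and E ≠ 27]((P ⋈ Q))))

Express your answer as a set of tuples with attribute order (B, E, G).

P ⋈ Q (natural join on A, B): {(15, x, 2, 14, 23), (15, x, 2, 39, 7), (2, z, 24, 19, 17), (2, z, 24, 20, 3), (21, x, 2, 14, 23), (21, x, 2, 39, 7), (22, z, 24, 19, 17), (22, z, 24, 20, 3), (30, z, 24, 19, 17), (30, z, 24, 20, 3), (34, z, 7, 16, 9), (34, z, 7, 2, 9), (34, z, 7, 27, 18), (4, z, 7, 16, 9), (4, z, 7, 2, 9), (4, z, 7, 27, 18), (7, z, 7, 16, 9), (7, z, 7, 2, 9), (7, z, 7, 27, 18)}
Filtering on F ≥ E and E ≠ 27 leaves {(15, x, 2, 14, 23), (21, x, 2, 14, 23), (22, z, 24, 19, 17), (22, z, 24, 20, 3), (30, z, 24, 19, 17), (30, z, 24, 20, 3), (34, z, 7, 16, 9), (34, z, 7, 2, 9), (4, z, 7, 2, 9), (7, z, 7, 2, 9)}.
Filtering on G < 22 leaves {(22, z, 24, 19, 17), (22, z, 24, 20, 3), (30, z, 24, 19, 17), (30, z, 24, 20, 3), (34, z, 7, 16, 9), (34, z, 7, 2, 9), (4, z, 7, 2, 9), (7, z, 7, 2, 9)}.
Keep only column(s) B, E, G (4 duplicate(s) eliminated): {(24, 19, 17), (24, 20, 3), (7, 16, 9), (7, 2, 9)}

{(24, 19, 17), (24, 20, 3), (7, 16, 9), (7, 2, 9)}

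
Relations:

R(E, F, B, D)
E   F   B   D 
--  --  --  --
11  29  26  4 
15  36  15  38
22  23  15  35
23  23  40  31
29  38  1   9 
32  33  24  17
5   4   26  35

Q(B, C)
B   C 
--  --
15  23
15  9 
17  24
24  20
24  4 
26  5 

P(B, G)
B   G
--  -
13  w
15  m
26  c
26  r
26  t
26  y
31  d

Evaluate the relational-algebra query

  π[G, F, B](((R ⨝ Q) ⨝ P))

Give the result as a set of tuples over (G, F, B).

R ⋈ Q (natural join on B): {(11, 29, 26, 4, 5), (15, 36, 15, 38, 23), (15, 36, 15, 38, 9), (22, 23, 15, 35, 23), (22, 23, 15, 35, 9), (32, 33, 24, 17, 20), (32, 33, 24, 17, 4), (5, 4, 26, 35, 5)}
(R ⨝ Q) ⋈ P (natural join on B): {(11, 29, 26, 4, 5, c), (11, 29, 26, 4, 5, r), (11, 29, 26, 4, 5, t), (11, 29, 26, 4, 5, y), (15, 36, 15, 38, 23, m), (15, 36, 15, 38, 9, m), (22, 23, 15, 35, 23, m), (22, 23, 15, 35, 9, m), (5, 4, 26, 35, 5, c), (5, 4, 26, 35, 5, r), (5, 4, 26, 35, 5, t), (5, 4, 26, 35, 5, y)}
π_{G, F, B} gives {(c, 29, 26), (c, 4, 26), (m, 23, 15), (m, 36, 15), (r, 29, 26), (r, 4, 26), (t, 29, 26), (t, 4, 26), (y, 29, 26), (y, 4, 26)} (2 duplicate(s) eliminated).

{(c, 29, 26), (c, 4, 26), (m, 23, 15), (m, 36, 15), (r, 29, 26), (r, 4, 26), (t, 29, 26), (t, 4, 26), (y, 29, 26), (y, 4, 26)}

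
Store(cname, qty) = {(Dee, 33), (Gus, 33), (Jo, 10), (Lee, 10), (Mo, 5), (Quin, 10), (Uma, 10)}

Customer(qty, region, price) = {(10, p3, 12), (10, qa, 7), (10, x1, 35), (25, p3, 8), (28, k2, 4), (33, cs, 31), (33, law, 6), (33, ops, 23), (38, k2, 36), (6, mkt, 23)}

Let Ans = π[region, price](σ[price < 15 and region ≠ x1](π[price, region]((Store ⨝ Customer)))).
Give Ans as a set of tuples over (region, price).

{(law, 6), (p3, 12), (qa, 7)}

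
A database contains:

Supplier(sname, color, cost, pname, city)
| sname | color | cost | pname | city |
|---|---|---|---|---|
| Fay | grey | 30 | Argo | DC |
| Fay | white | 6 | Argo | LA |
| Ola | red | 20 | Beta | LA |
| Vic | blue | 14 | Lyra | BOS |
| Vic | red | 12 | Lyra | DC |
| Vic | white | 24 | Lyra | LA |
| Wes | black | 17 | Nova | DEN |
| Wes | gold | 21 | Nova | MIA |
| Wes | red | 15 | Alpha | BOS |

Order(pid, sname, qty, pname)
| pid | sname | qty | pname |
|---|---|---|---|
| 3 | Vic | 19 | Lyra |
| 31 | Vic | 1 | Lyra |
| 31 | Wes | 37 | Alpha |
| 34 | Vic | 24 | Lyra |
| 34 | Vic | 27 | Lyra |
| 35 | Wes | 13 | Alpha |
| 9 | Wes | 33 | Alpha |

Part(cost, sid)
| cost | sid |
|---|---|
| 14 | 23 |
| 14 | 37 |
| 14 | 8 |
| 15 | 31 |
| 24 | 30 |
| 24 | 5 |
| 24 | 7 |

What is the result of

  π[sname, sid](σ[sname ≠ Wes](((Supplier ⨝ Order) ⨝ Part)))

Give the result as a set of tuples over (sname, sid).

{(Vic, 23), (Vic, 30), (Vic, 37), (Vic, 5), (Vic, 7), (Vic, 8)}

Natural join on sname, pname: {(Vic, blue, 14, Lyra, BOS, 3, 19), (Vic, blue, 14, Lyra, BOS, 31, 1), (Vic, blue, 14, Lyra, BOS, 34, 24), (Vic, blue, 14, Lyra, BOS, 34, 27), (Vic, red, 12, Lyra, DC, 3, 19), (Vic, red, 12, Lyra, DC, 31, 1), (Vic, red, 12, Lyra, DC, 34, 24), (Vic, red, 12, Lyra, DC, 34, 27), (Vic, white, 24, Lyra, LA, 3, 19), (Vic, white, 24, Lyra, LA, 31, 1), (Vic, white, 24, Lyra, LA, 34, 24), (Vic, white, 24, Lyra, LA, 34, 27), (Wes, red, 15, Alpha, BOS, 31, 37), (Wes, red, 15, Alpha, BOS, 35, 13), (Wes, red, 15, Alpha, BOS, 9, 33)}
Natural join on cost: {(Vic, blue, 14, Lyra, BOS, 3, 19, 23), (Vic, blue, 14, Lyra, BOS, 3, 19, 37), (Vic, blue, 14, Lyra, BOS, 3, 19, 8), (Vic, blue, 14, Lyra, BOS, 31, 1, 23), (Vic, blue, 14, Lyra, BOS, 31, 1, 37), (Vic, blue, 14, Lyra, BOS, 31, 1, 8), (Vic, blue, 14, Lyra, BOS, 34, 24, 23), (Vic, blue, 14, Lyra, BOS, 34, 24, 37), (Vic, blue, 14, Lyra, BOS, 34, 24, 8), (Vic, blue, 14, Lyra, BOS, 34, 27, 23), (Vic, blue, 14, Lyra, BOS, 34, 27, 37), (Vic, blue, 14, Lyra, BOS, 34, 27, 8), (Vic, white, 24, Lyra, LA, 3, 19, 30), (Vic, white, 24, Lyra, LA, 3, 19, 5), (Vic, white, 24, Lyra, LA, 3, 19, 7), (Vic, white, 24, Lyra, LA, 31, 1, 30), (Vic, white, 24, Lyra, LA, 31, 1, 5), (Vic, white, 24, Lyra, LA, 31, 1, 7), (Vic, white, 24, Lyra, LA, 34, 24, 30), (Vic, white, 24, Lyra, LA, 34, 24, 5), (Vic, white, 24, Lyra, LA, 34, 24, 7), (Vic, white, 24, Lyra, LA, 34, 27, 30), (Vic, white, 24, Lyra, LA, 34, 27, 5), (Vic, white, 24, Lyra, LA, 34, 27, 7), (Wes, red, 15, Alpha, BOS, 31, 37, 31), (Wes, red, 15, Alpha, BOS, 35, 13, 31), (Wes, red, 15, Alpha, BOS, 9, 33, 31)}
Selection sname ≠ Wes: {(Vic, blue, 14, Lyra, BOS, 3, 19, 23), (Vic, blue, 14, Lyra, BOS, 3, 19, 37), (Vic, blue, 14, Lyra, BOS, 3, 19, 8), (Vic, blue, 14, Lyra, BOS, 31, 1, 23), (Vic, blue, 14, Lyra, BOS, 31, 1, 37), (Vic, blue, 14, Lyra, BOS, 31, 1, 8), (Vic, blue, 14, Lyra, BOS, 34, 24, 23), (Vic, blue, 14, Lyra, BOS, 34, 24, 37), (Vic, blue, 14, Lyra, BOS, 34, 24, 8), (Vic, blue, 14, Lyra, BOS, 34, 27, 23), (Vic, blue, 14, Lyra, BOS, 34, 27, 37), (Vic, blue, 14, Lyra, BOS, 34, 27, 8), (Vic, white, 24, Lyra, LA, 3, 19, 30), (Vic, white, 24, Lyra, LA, 3, 19, 5), (Vic, white, 24, Lyra, LA, 3, 19, 7), (Vic, white, 24, Lyra, LA, 31, 1, 30), (Vic, white, 24, Lyra, LA, 31, 1, 5), (Vic, white, 24, Lyra, LA, 31, 1, 7), (Vic, white, 24, Lyra, LA, 34, 24, 30), (Vic, white, 24, Lyra, LA, 34, 24, 5), (Vic, white, 24, Lyra, LA, 34, 24, 7), (Vic, white, 24, Lyra, LA, 34, 27, 30), (Vic, white, 24, Lyra, LA, 34, 27, 5), (Vic, white, 24, Lyra, LA, 34, 27, 7)}
Keep only column(s) sname, sid (18 duplicate(s) eliminated): {(Vic, 23), (Vic, 30), (Vic, 37), (Vic, 5), (Vic, 7), (Vic, 8)}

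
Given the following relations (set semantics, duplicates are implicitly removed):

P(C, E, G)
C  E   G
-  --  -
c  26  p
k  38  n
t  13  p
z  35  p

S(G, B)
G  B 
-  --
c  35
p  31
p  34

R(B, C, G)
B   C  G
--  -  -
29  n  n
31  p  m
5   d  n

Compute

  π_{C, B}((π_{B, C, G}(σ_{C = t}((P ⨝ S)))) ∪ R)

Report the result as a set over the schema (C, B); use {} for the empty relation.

{(d, 5), (n, 29), (p, 31), (t, 31), (t, 34)}

Joining P and S on G yields {(c, 26, p, 31), (c, 26, p, 34), (t, 13, p, 31), (t, 13, p, 34), (z, 35, p, 31), (z, 35, p, 34)}.
σ[C = t]: keep tuples satisfying C = t → {(t, 13, p, 31), (t, 13, p, 34)}
π[B, C, G]: project onto (B, C, G) → {(31, t, p), (34, t, p)}
Set union of the two operands is {(29, n, n), (31, p, m), (31, t, p), (34, t, p), (5, d, n)}.
π[C, B]: project onto (C, B) → {(d, 5), (n, 29), (p, 31), (t, 31), (t, 34)}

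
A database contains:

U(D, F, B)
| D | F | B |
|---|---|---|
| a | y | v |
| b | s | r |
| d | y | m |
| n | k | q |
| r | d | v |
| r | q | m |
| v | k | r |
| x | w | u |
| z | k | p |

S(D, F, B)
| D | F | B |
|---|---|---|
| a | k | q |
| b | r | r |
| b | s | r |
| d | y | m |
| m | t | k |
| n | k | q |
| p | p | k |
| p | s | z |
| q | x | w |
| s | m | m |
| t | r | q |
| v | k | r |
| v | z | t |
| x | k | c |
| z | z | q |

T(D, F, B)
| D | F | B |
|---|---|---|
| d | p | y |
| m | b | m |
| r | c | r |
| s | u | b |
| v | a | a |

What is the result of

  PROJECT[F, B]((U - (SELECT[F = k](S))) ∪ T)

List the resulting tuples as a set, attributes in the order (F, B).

{(a, a), (b, m), (c, r), (d, v), (k, p), (p, y), (q, m), (s, r), (u, b), (w, u), (y, m), (y, v)}

Apply σ_{F = k}; surviving tuples: {(a, k, q), (n, k, q), (v, k, r), (x, k, c)}
Set difference of the two operands is {(a, y, v), (b, s, r), (d, y, m), (r, d, v), (r, q, m), (x, w, u), (z, k, p)}.
Set union of the two operands is {(a, y, v), (b, s, r), (d, p, y), (d, y, m), (m, b, m), (r, c, r), (r, d, v), (r, q, m), (s, u, b), (v, a, a), (x, w, u), (z, k, p)}.
Projecting to F, B: {(a, a), (b, m), (c, r), (d, v), (k, p), (p, y), (q, m), (s, r), (u, b), (w, u), (y, m), (y, v)}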